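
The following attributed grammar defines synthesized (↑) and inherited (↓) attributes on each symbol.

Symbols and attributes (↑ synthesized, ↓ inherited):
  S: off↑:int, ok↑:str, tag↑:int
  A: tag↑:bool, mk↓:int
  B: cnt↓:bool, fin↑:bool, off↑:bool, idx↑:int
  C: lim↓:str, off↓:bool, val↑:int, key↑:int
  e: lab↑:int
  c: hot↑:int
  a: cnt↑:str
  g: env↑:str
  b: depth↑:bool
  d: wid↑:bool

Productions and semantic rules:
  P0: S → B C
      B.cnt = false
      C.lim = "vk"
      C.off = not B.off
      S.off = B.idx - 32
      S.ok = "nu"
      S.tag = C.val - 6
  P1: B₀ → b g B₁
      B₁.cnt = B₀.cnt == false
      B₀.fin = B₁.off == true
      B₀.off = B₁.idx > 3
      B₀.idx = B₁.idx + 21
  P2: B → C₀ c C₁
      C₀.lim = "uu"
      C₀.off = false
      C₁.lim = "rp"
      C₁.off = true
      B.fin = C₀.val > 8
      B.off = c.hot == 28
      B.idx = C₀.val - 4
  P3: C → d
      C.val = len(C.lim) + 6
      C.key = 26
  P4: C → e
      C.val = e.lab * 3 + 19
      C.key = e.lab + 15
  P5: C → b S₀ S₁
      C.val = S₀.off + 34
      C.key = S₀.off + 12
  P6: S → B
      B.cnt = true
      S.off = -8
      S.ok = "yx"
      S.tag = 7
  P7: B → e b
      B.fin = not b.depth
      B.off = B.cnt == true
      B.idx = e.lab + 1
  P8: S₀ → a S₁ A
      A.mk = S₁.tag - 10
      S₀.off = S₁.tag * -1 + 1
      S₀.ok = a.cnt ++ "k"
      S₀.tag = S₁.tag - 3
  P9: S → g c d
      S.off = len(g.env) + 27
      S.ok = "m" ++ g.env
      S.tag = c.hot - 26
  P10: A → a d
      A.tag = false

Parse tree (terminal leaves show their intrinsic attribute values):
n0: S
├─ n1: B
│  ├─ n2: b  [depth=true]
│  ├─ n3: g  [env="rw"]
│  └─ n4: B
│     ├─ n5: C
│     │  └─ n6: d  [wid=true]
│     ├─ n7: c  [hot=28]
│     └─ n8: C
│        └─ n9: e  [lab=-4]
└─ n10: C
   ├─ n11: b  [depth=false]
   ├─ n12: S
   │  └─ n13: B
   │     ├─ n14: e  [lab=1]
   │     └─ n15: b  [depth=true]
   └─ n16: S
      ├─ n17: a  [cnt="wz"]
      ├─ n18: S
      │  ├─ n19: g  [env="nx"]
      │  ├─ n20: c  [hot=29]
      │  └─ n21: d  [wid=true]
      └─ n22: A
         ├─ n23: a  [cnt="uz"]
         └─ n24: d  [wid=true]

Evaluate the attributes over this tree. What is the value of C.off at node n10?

false

1. n1.cnt = false  [false]
2. n2.depth = true  [terminal]
3. n3.env = "rw"  [terminal]
4. n4.cnt = true  [B₀.cnt == false]
5. n5.lim = "uu"  ["uu"]
6. n5.off = false  [false]
7. n6.wid = true  [terminal]
8. n5.val = 8  [len(C.lim) + 6]
9. n5.key = 26  [26]
10. n7.hot = 28  [terminal]
11. n8.lim = "rp"  ["rp"]
12. n8.off = true  [true]
13. n9.lab = -4  [terminal]
14. n8.val = 7  [e.lab * 3 + 19]
15. n8.key = 11  [e.lab + 15]
16. n4.fin = false  [C₀.val > 8]
17. n4.off = true  [c.hot == 28]
18. n4.idx = 4  [C₀.val - 4]
19. n1.fin = true  [B₁.off == true]
20. n1.off = true  [B₁.idx > 3]
21. n1.idx = 25  [B₁.idx + 21]
22. n10.lim = "vk"  ["vk"]
23. n10.off = false  [not B.off]
24. n11.depth = false  [terminal]
25. n13.cnt = true  [true]
26. n14.lab = 1  [terminal]
27. n15.depth = true  [terminal]
28. n13.fin = false  [not b.depth]
29. n13.off = true  [B.cnt == true]
30. n13.idx = 2  [e.lab + 1]
31. n12.off = -8  [-8]
32. n12.ok = "yx"  ["yx"]
33. n12.tag = 7  [7]
34. n17.cnt = "wz"  [terminal]
35. n19.env = "nx"  [terminal]
36. n20.hot = 29  [terminal]
37. n21.wid = true  [terminal]
38. n18.off = 29  [len(g.env) + 27]
39. n18.ok = "mnx"  ["m" ++ g.env]
40. n18.tag = 3  [c.hot - 26]
41. n22.mk = -7  [S₁.tag - 10]
42. n23.cnt = "uz"  [terminal]
43. n24.wid = true  [terminal]
44. n22.tag = false  [false]
45. n16.off = -2  [S₁.tag * -1 + 1]
46. n16.ok = "wzk"  [a.cnt ++ "k"]
47. n16.tag = 0  [S₁.tag - 3]
48. n10.val = 26  [S₀.off + 34]
49. n10.key = 4  [S₀.off + 12]
50. n0.off = -7  [B.idx - 32]
51. n0.ok = "nu"  ["nu"]
52. n0.tag = 20  [C.val - 6]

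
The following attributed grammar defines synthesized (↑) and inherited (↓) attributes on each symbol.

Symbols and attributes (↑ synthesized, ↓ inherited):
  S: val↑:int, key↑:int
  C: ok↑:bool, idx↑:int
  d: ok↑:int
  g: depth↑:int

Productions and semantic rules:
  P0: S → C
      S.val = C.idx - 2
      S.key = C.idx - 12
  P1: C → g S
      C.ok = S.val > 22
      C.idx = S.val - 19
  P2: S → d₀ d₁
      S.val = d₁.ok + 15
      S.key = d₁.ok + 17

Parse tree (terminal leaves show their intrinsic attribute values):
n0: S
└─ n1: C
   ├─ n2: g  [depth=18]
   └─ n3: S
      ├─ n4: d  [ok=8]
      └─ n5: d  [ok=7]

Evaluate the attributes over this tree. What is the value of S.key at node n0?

1. n2.depth = 18  [terminal]
2. n4.ok = 8  [terminal]
3. n5.ok = 7  [terminal]
4. n3.val = 22  [d₁.ok + 15]
5. n3.key = 24  [d₁.ok + 17]
6. n1.ok = false  [S.val > 22]
7. n1.idx = 3  [S.val - 19]
8. n0.val = 1  [C.idx - 2]
9. n0.key = -9  [C.idx - 12]

-9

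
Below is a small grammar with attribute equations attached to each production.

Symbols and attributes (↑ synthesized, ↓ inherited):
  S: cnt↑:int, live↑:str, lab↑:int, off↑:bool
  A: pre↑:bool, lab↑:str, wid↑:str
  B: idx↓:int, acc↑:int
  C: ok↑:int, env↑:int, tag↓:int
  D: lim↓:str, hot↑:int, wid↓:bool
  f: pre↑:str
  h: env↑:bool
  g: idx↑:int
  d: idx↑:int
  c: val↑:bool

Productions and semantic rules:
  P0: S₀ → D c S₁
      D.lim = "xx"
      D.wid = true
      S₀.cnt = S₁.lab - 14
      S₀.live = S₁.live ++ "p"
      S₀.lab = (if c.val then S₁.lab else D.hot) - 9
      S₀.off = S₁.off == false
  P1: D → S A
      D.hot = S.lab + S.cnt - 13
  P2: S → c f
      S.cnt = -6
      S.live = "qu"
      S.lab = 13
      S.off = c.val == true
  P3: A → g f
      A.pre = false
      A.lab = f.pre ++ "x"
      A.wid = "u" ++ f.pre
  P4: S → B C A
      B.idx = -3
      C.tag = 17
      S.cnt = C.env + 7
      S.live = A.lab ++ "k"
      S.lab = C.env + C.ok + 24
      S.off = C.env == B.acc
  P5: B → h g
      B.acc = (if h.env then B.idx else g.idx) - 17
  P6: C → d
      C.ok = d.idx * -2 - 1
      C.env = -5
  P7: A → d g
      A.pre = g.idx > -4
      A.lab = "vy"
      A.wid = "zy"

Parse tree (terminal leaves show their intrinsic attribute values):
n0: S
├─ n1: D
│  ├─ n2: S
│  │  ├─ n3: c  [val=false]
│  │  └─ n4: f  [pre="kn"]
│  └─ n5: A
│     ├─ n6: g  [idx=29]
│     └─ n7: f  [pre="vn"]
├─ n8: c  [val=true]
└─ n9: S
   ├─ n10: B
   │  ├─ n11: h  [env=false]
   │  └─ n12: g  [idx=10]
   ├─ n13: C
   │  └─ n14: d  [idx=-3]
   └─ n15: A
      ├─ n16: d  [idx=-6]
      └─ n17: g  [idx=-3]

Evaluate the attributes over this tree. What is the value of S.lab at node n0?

1. n1.lim = "xx"  ["xx"]
2. n1.wid = true  [true]
3. n3.val = false  [terminal]
4. n4.pre = "kn"  [terminal]
5. n2.cnt = -6  [-6]
6. n2.live = "qu"  ["qu"]
7. n2.lab = 13  [13]
8. n2.off = false  [c.val == true]
9. n6.idx = 29  [terminal]
10. n7.pre = "vn"  [terminal]
11. n5.pre = false  [false]
12. n5.lab = "vnx"  [f.pre ++ "x"]
13. n5.wid = "uvn"  ["u" ++ f.pre]
14. n1.hot = -6  [S.lab + S.cnt - 13]
15. n8.val = true  [terminal]
16. n10.idx = -3  [-3]
17. n11.env = false  [terminal]
18. n12.idx = 10  [terminal]
19. n10.acc = -7  [(if h.env then B.idx else g.idx) - 17]
20. n13.tag = 17  [17]
21. n14.idx = -3  [terminal]
22. n13.ok = 5  [d.idx * -2 - 1]
23. n13.env = -5  [-5]
24. n16.idx = -6  [terminal]
25. n17.idx = -3  [terminal]
26. n15.pre = true  [g.idx > -4]
27. n15.lab = "vy"  ["vy"]
28. n15.wid = "zy"  ["zy"]
29. n9.cnt = 2  [C.env + 7]
30. n9.live = "vyk"  [A.lab ++ "k"]
31. n9.lab = 24  [C.env + C.ok + 24]
32. n9.off = false  [C.env == B.acc]
33. n0.cnt = 10  [S₁.lab - 14]
34. n0.live = "vykp"  [S₁.live ++ "p"]
35. n0.lab = 15  [(if c.val then S₁.lab else D.hot) - 9]
36. n0.off = true  [S₁.off == false]

15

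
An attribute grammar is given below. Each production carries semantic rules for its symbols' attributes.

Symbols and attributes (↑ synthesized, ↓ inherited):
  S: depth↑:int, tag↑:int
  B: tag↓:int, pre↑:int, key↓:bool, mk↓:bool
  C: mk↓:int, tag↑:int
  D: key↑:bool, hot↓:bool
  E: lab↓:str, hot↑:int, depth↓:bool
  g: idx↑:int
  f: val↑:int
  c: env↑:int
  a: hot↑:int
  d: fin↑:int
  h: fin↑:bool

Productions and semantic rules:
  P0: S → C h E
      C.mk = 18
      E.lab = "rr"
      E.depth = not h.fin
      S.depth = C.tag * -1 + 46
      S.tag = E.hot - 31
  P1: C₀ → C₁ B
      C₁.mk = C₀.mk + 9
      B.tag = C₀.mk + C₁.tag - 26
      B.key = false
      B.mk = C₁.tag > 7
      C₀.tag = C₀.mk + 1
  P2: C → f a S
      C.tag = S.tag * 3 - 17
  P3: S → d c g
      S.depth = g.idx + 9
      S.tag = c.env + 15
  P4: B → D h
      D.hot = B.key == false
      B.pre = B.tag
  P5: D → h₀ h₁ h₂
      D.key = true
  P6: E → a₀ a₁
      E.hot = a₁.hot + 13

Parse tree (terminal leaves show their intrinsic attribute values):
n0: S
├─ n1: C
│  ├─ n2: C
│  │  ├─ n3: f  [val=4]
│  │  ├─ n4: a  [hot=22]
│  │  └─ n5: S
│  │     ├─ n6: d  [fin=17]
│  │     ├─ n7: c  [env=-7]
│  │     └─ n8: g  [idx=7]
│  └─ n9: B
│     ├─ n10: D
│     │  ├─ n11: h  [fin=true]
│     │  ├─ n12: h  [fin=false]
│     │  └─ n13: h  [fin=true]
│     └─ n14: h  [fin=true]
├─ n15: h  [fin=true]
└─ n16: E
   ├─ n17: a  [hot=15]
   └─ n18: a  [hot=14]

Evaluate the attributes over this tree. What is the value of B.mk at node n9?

false

1. n1.mk = 18  [18]
2. n2.mk = 27  [C₀.mk + 9]
3. n3.val = 4  [terminal]
4. n4.hot = 22  [terminal]
5. n6.fin = 17  [terminal]
6. n7.env = -7  [terminal]
7. n8.idx = 7  [terminal]
8. n5.depth = 16  [g.idx + 9]
9. n5.tag = 8  [c.env + 15]
10. n2.tag = 7  [S.tag * 3 - 17]
11. n9.tag = -1  [C₀.mk + C₁.tag - 26]
12. n9.key = false  [false]
13. n9.mk = false  [C₁.tag > 7]
14. n10.hot = true  [B.key == false]
15. n11.fin = true  [terminal]
16. n12.fin = false  [terminal]
17. n13.fin = true  [terminal]
18. n10.key = true  [true]
19. n14.fin = true  [terminal]
20. n9.pre = -1  [B.tag]
21. n1.tag = 19  [C₀.mk + 1]
22. n15.fin = true  [terminal]
23. n16.lab = "rr"  ["rr"]
24. n16.depth = false  [not h.fin]
25. n17.hot = 15  [terminal]
26. n18.hot = 14  [terminal]
27. n16.hot = 27  [a₁.hot + 13]
28. n0.depth = 27  [C.tag * -1 + 46]
29. n0.tag = -4  [E.hot - 31]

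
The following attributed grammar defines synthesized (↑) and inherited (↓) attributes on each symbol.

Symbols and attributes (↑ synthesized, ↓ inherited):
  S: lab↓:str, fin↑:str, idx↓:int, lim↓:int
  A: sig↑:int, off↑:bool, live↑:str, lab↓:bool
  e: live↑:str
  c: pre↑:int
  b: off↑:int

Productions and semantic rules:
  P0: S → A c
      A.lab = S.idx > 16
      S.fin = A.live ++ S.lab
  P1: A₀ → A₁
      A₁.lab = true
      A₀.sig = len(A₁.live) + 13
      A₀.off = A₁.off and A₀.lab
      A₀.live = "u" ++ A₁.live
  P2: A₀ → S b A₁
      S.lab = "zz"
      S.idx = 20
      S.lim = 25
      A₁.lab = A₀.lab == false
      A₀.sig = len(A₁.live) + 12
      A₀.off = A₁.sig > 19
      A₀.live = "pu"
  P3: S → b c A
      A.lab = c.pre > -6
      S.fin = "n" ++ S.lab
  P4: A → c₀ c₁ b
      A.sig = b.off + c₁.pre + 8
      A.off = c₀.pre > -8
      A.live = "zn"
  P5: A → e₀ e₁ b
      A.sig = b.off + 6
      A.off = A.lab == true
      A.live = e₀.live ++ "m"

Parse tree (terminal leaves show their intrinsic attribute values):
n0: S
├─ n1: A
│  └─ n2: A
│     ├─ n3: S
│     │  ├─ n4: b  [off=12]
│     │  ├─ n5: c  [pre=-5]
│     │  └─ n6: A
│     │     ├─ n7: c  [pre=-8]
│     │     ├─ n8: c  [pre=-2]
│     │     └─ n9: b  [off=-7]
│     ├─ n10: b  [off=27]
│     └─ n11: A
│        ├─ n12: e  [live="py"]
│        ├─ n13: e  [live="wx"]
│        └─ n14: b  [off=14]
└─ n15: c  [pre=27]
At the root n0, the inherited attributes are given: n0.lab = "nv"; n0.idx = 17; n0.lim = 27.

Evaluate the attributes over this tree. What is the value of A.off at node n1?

1. n0.lab = "nv"  [given at root]
2. n0.idx = 17  [given at root]
3. n0.lim = 27  [given at root]
4. n1.lab = true  [S.idx > 16]
5. n2.lab = true  [true]
6. n3.lab = "zz"  ["zz"]
7. n3.idx = 20  [20]
8. n3.lim = 25  [25]
9. n4.off = 12  [terminal]
10. n5.pre = -5  [terminal]
11. n6.lab = true  [c.pre > -6]
12. n7.pre = -8  [terminal]
13. n8.pre = -2  [terminal]
14. n9.off = -7  [terminal]
15. n6.sig = -1  [b.off + c₁.pre + 8]
16. n6.off = false  [c₀.pre > -8]
17. n6.live = "zn"  ["zn"]
18. n3.fin = "nzz"  ["n" ++ S.lab]
19. n10.off = 27  [terminal]
20. n11.lab = false  [A₀.lab == false]
21. n12.live = "py"  [terminal]
22. n13.live = "wx"  [terminal]
23. n14.off = 14  [terminal]
24. n11.sig = 20  [b.off + 6]
25. n11.off = false  [A.lab == true]
26. n11.live = "pym"  [e₀.live ++ "m"]
27. n2.sig = 15  [len(A₁.live) + 12]
28. n2.off = true  [A₁.sig > 19]
29. n2.live = "pu"  ["pu"]
30. n1.sig = 15  [len(A₁.live) + 13]
31. n1.off = true  [A₁.off and A₀.lab]
32. n1.live = "upu"  ["u" ++ A₁.live]
33. n15.pre = 27  [terminal]
34. n0.fin = "upunv"  [A.live ++ S.lab]

true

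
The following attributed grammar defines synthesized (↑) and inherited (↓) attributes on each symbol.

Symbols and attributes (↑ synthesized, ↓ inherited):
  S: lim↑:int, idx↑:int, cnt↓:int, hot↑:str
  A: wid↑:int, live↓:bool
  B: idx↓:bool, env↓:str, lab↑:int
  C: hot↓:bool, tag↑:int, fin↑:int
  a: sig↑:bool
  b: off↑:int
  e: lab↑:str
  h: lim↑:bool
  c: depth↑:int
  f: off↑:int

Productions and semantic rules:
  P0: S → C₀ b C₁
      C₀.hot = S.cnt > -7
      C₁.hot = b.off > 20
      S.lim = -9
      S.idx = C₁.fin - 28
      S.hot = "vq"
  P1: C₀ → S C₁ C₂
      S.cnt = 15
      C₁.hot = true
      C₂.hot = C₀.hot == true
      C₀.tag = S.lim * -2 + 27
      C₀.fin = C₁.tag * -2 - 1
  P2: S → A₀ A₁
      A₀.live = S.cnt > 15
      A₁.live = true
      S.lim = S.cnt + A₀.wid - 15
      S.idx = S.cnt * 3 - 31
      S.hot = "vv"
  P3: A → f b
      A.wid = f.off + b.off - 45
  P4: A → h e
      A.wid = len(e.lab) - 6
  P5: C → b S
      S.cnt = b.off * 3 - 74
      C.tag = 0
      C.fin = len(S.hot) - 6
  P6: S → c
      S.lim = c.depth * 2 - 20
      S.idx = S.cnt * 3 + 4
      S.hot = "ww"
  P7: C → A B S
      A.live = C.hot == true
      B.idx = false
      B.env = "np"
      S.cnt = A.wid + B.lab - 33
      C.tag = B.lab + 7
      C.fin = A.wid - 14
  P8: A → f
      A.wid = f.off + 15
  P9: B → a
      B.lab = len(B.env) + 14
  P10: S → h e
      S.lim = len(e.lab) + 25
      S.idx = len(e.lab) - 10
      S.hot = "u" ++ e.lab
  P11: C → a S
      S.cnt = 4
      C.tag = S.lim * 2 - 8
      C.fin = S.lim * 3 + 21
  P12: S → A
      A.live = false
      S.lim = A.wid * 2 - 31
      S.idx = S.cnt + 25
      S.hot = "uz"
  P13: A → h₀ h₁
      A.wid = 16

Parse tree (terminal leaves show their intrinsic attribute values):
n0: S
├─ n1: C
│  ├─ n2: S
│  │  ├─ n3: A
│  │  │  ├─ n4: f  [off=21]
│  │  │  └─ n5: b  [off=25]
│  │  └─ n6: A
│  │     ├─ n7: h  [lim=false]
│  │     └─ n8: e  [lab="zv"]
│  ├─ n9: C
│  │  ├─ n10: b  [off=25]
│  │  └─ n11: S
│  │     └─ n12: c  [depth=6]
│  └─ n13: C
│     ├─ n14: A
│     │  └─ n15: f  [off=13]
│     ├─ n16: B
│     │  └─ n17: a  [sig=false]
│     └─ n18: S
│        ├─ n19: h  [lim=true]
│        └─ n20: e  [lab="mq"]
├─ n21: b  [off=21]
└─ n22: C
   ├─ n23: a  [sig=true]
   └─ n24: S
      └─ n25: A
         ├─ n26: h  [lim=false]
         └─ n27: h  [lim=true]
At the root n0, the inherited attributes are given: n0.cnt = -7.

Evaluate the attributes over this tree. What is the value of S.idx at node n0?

1. n0.cnt = -7  [given at root]
2. n1.hot = false  [S.cnt > -7]
3. n2.cnt = 15  [15]
4. n3.live = false  [S.cnt > 15]
5. n4.off = 21  [terminal]
6. n5.off = 25  [terminal]
7. n3.wid = 1  [f.off + b.off - 45]
8. n6.live = true  [true]
9. n7.lim = false  [terminal]
10. n8.lab = "zv"  [terminal]
11. n6.wid = -4  [len(e.lab) - 6]
12. n2.lim = 1  [S.cnt + A₀.wid - 15]
13. n2.idx = 14  [S.cnt * 3 - 31]
14. n2.hot = "vv"  ["vv"]
15. n9.hot = true  [true]
16. n10.off = 25  [terminal]
17. n11.cnt = 1  [b.off * 3 - 74]
18. n12.depth = 6  [terminal]
19. n11.lim = -8  [c.depth * 2 - 20]
20. n11.idx = 7  [S.cnt * 3 + 4]
21. n11.hot = "ww"  ["ww"]
22. n9.tag = 0  [0]
23. n9.fin = -4  [len(S.hot) - 6]
24. n13.hot = false  [C₀.hot == true]
25. n14.live = false  [C.hot == true]
26. n15.off = 13  [terminal]
27. n14.wid = 28  [f.off + 15]
28. n16.idx = false  [false]
29. n16.env = "np"  ["np"]
30. n17.sig = false  [terminal]
31. n16.lab = 16  [len(B.env) + 14]
32. n18.cnt = 11  [A.wid + B.lab - 33]
33. n19.lim = true  [terminal]
34. n20.lab = "mq"  [terminal]
35. n18.lim = 27  [len(e.lab) + 25]
36. n18.idx = -8  [len(e.lab) - 10]
37. n18.hot = "umq"  ["u" ++ e.lab]
38. n13.tag = 23  [B.lab + 7]
39. n13.fin = 14  [A.wid - 14]
40. n1.tag = 25  [S.lim * -2 + 27]
41. n1.fin = -1  [C₁.tag * -2 - 1]
42. n21.off = 21  [terminal]
43. n22.hot = true  [b.off > 20]
44. n23.sig = true  [terminal]
45. n24.cnt = 4  [4]
46. n25.live = false  [false]
47. n26.lim = false  [terminal]
48. n27.lim = true  [terminal]
49. n25.wid = 16  [16]
50. n24.lim = 1  [A.wid * 2 - 31]
51. n24.idx = 29  [S.cnt + 25]
52. n24.hot = "uz"  ["uz"]
53. n22.tag = -6  [S.lim * 2 - 8]
54. n22.fin = 24  [S.lim * 3 + 21]
55. n0.lim = -9  [-9]
56. n0.idx = -4  [C₁.fin - 28]
57. n0.hot = "vq"  ["vq"]

-4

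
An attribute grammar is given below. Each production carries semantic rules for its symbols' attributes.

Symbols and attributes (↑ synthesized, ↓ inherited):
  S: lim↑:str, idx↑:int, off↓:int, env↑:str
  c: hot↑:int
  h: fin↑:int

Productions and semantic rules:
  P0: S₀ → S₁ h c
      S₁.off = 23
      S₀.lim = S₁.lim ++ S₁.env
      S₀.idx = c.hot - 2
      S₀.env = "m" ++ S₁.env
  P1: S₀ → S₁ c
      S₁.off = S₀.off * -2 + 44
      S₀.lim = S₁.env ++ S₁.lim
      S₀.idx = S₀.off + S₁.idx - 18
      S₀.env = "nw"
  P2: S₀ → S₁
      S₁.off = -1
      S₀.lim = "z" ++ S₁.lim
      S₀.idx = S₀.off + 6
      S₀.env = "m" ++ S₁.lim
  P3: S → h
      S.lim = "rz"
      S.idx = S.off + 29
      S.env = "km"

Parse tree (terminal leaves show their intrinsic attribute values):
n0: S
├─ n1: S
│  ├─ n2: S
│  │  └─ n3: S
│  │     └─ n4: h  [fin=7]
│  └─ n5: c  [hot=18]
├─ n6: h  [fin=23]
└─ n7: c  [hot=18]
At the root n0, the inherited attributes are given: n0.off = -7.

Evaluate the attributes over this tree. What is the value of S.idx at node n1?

9

1. n0.off = -7  [given at root]
2. n1.off = 23  [23]
3. n2.off = -2  [S₀.off * -2 + 44]
4. n3.off = -1  [-1]
5. n4.fin = 7  [terminal]
6. n3.lim = "rz"  ["rz"]
7. n3.idx = 28  [S.off + 29]
8. n3.env = "km"  ["km"]
9. n2.lim = "zrz"  ["z" ++ S₁.lim]
10. n2.idx = 4  [S₀.off + 6]
11. n2.env = "mrz"  ["m" ++ S₁.lim]
12. n5.hot = 18  [terminal]
13. n1.lim = "mrzzrz"  [S₁.env ++ S₁.lim]
14. n1.idx = 9  [S₀.off + S₁.idx - 18]
15. n1.env = "nw"  ["nw"]
16. n6.fin = 23  [terminal]
17. n7.hot = 18  [terminal]
18. n0.lim = "mrzzrznw"  [S₁.lim ++ S₁.env]
19. n0.idx = 16  [c.hot - 2]
20. n0.env = "mnw"  ["m" ++ S₁.env]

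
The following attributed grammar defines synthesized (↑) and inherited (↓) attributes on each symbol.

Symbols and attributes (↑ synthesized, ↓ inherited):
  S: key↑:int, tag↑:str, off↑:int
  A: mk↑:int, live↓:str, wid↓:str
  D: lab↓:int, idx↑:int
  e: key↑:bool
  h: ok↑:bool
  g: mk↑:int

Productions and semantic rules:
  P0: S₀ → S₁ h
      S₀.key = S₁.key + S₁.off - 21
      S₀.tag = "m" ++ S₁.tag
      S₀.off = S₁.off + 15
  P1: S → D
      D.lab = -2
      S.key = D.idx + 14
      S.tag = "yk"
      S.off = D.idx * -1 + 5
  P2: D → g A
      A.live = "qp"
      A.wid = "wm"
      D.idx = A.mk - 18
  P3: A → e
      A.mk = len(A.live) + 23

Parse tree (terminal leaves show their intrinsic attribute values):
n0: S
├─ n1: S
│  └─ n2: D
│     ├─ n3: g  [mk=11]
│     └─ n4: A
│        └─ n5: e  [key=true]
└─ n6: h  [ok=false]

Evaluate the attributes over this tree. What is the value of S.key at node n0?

1. n2.lab = -2  [-2]
2. n3.mk = 11  [terminal]
3. n4.live = "qp"  ["qp"]
4. n4.wid = "wm"  ["wm"]
5. n5.key = true  [terminal]
6. n4.mk = 25  [len(A.live) + 23]
7. n2.idx = 7  [A.mk - 18]
8. n1.key = 21  [D.idx + 14]
9. n1.tag = "yk"  ["yk"]
10. n1.off = -2  [D.idx * -1 + 5]
11. n6.ok = false  [terminal]
12. n0.key = -2  [S₁.key + S₁.off - 21]
13. n0.tag = "myk"  ["m" ++ S₁.tag]
14. n0.off = 13  [S₁.off + 15]

-2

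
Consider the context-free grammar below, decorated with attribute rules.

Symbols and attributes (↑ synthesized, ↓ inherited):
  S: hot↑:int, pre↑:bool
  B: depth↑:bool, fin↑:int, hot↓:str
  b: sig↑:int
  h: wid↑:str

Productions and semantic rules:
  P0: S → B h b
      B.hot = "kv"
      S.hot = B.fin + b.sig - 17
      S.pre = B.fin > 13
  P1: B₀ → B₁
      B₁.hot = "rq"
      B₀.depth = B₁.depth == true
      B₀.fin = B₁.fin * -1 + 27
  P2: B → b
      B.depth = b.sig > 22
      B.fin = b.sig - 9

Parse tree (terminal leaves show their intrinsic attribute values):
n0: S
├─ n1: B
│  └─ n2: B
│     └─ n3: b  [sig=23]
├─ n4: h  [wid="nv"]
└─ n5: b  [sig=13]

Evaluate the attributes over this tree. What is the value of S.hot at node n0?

9

1. n1.hot = "kv"  ["kv"]
2. n2.hot = "rq"  ["rq"]
3. n3.sig = 23  [terminal]
4. n2.depth = true  [b.sig > 22]
5. n2.fin = 14  [b.sig - 9]
6. n1.depth = true  [B₁.depth == true]
7. n1.fin = 13  [B₁.fin * -1 + 27]
8. n4.wid = "nv"  [terminal]
9. n5.sig = 13  [terminal]
10. n0.hot = 9  [B.fin + b.sig - 17]
11. n0.pre = false  [B.fin > 13]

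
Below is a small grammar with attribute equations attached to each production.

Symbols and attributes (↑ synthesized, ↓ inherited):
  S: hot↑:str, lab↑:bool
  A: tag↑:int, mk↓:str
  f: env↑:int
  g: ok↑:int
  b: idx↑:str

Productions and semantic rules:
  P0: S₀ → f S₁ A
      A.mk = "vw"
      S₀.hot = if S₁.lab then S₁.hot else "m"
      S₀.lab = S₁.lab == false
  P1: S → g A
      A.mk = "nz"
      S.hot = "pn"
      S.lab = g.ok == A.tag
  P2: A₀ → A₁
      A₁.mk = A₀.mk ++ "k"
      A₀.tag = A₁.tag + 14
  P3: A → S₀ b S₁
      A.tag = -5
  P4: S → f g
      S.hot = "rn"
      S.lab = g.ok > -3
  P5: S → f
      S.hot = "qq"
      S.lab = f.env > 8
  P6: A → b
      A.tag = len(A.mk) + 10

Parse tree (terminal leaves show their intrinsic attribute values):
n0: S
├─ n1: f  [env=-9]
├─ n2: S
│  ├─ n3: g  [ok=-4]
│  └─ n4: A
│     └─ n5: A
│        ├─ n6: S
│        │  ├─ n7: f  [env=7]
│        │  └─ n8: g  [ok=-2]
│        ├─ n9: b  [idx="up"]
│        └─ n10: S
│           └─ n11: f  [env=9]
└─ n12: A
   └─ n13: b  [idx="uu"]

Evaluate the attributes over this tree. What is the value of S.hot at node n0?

1. n1.env = -9  [terminal]
2. n3.ok = -4  [terminal]
3. n4.mk = "nz"  ["nz"]
4. n5.mk = "nzk"  [A₀.mk ++ "k"]
5. n7.env = 7  [terminal]
6. n8.ok = -2  [terminal]
7. n6.hot = "rn"  ["rn"]
8. n6.lab = true  [g.ok > -3]
9. n9.idx = "up"  [terminal]
10. n11.env = 9  [terminal]
11. n10.hot = "qq"  ["qq"]
12. n10.lab = true  [f.env > 8]
13. n5.tag = -5  [-5]
14. n4.tag = 9  [A₁.tag + 14]
15. n2.hot = "pn"  ["pn"]
16. n2.lab = false  [g.ok == A.tag]
17. n12.mk = "vw"  ["vw"]
18. n13.idx = "uu"  [terminal]
19. n12.tag = 12  [len(A.mk) + 10]
20. n0.hot = "m"  [if S₁.lab then S₁.hot else "m"]
21. n0.lab = true  [S₁.lab == false]

"m"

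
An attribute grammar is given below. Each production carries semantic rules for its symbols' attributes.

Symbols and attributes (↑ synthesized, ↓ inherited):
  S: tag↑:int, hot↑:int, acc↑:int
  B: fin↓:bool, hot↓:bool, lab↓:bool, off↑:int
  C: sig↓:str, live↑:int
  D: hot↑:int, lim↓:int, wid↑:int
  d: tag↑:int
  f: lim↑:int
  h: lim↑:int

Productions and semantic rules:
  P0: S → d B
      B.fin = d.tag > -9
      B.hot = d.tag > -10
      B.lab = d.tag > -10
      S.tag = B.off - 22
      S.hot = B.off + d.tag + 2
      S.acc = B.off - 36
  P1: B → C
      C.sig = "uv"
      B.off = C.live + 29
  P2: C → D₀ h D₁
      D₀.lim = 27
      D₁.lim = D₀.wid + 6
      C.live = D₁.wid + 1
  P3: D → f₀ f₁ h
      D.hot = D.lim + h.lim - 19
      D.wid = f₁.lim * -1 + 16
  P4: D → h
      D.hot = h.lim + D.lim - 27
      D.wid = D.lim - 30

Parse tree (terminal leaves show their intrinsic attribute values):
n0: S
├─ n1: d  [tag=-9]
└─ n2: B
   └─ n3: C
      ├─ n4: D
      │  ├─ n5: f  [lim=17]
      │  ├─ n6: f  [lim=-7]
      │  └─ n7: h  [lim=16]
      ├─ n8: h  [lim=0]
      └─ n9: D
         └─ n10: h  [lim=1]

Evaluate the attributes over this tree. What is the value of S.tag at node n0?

1. n1.tag = -9  [terminal]
2. n2.fin = false  [d.tag > -9]
3. n2.hot = true  [d.tag > -10]
4. n2.lab = true  [d.tag > -10]
5. n3.sig = "uv"  ["uv"]
6. n4.lim = 27  [27]
7. n5.lim = 17  [terminal]
8. n6.lim = -7  [terminal]
9. n7.lim = 16  [terminal]
10. n4.hot = 24  [D.lim + h.lim - 19]
11. n4.wid = 23  [f₁.lim * -1 + 16]
12. n8.lim = 0  [terminal]
13. n9.lim = 29  [D₀.wid + 6]
14. n10.lim = 1  [terminal]
15. n9.hot = 3  [h.lim + D.lim - 27]
16. n9.wid = -1  [D.lim - 30]
17. n3.live = 0  [D₁.wid + 1]
18. n2.off = 29  [C.live + 29]
19. n0.tag = 7  [B.off - 22]
20. n0.hot = 22  [B.off + d.tag + 2]
21. n0.acc = -7  [B.off - 36]

7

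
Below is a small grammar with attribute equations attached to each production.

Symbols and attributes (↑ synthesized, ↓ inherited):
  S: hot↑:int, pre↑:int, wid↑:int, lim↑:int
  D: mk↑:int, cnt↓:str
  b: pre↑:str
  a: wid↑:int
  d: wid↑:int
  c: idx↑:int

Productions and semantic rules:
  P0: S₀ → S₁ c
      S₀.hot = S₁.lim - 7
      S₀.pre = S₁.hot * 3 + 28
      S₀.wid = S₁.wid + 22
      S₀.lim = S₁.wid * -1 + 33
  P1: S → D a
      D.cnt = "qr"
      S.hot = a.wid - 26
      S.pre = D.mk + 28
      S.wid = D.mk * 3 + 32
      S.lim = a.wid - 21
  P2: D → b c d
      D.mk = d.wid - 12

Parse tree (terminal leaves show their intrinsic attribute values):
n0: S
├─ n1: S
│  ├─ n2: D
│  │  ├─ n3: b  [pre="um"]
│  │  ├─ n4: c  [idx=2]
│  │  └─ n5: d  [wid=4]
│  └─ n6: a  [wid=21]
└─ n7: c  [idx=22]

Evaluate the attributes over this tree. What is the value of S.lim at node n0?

1. n2.cnt = "qr"  ["qr"]
2. n3.pre = "um"  [terminal]
3. n4.idx = 2  [terminal]
4. n5.wid = 4  [terminal]
5. n2.mk = -8  [d.wid - 12]
6. n6.wid = 21  [terminal]
7. n1.hot = -5  [a.wid - 26]
8. n1.pre = 20  [D.mk + 28]
9. n1.wid = 8  [D.mk * 3 + 32]
10. n1.lim = 0  [a.wid - 21]
11. n7.idx = 22  [terminal]
12. n0.hot = -7  [S₁.lim - 7]
13. n0.pre = 13  [S₁.hot * 3 + 28]
14. n0.wid = 30  [S₁.wid + 22]
15. n0.lim = 25  [S₁.wid * -1 + 33]

25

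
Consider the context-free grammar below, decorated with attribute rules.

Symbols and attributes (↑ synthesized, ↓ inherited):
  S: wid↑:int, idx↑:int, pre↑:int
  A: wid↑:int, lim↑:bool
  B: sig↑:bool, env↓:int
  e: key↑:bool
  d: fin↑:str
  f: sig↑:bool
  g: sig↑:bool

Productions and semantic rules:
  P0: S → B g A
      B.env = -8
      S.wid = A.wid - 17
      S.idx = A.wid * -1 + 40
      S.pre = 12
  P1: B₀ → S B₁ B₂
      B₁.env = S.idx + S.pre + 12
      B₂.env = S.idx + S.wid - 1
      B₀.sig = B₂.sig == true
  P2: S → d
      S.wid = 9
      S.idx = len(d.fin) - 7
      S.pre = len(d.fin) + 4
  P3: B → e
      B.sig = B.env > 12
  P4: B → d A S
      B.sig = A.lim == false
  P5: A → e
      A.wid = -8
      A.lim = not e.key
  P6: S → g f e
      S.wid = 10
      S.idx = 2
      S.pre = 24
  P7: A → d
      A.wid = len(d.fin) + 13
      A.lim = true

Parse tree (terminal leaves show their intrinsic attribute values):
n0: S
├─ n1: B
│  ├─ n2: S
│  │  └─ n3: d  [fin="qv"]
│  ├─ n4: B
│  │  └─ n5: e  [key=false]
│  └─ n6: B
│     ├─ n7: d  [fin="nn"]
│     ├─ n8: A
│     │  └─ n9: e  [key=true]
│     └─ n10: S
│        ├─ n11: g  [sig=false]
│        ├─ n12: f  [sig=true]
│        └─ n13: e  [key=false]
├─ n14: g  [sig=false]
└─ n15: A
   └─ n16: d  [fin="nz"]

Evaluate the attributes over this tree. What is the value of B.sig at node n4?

true

1. n1.env = -8  [-8]
2. n3.fin = "qv"  [terminal]
3. n2.wid = 9  [9]
4. n2.idx = -5  [len(d.fin) - 7]
5. n2.pre = 6  [len(d.fin) + 4]
6. n4.env = 13  [S.idx + S.pre + 12]
7. n5.key = false  [terminal]
8. n4.sig = true  [B.env > 12]
9. n6.env = 3  [S.idx + S.wid - 1]
10. n7.fin = "nn"  [terminal]
11. n9.key = true  [terminal]
12. n8.wid = -8  [-8]
13. n8.lim = false  [not e.key]
14. n11.sig = false  [terminal]
15. n12.sig = true  [terminal]
16. n13.key = false  [terminal]
17. n10.wid = 10  [10]
18. n10.idx = 2  [2]
19. n10.pre = 24  [24]
20. n6.sig = true  [A.lim == false]
21. n1.sig = true  [B₂.sig == true]
22. n14.sig = false  [terminal]
23. n16.fin = "nz"  [terminal]
24. n15.wid = 15  [len(d.fin) + 13]
25. n15.lim = true  [true]
26. n0.wid = -2  [A.wid - 17]
27. n0.idx = 25  [A.wid * -1 + 40]
28. n0.pre = 12  [12]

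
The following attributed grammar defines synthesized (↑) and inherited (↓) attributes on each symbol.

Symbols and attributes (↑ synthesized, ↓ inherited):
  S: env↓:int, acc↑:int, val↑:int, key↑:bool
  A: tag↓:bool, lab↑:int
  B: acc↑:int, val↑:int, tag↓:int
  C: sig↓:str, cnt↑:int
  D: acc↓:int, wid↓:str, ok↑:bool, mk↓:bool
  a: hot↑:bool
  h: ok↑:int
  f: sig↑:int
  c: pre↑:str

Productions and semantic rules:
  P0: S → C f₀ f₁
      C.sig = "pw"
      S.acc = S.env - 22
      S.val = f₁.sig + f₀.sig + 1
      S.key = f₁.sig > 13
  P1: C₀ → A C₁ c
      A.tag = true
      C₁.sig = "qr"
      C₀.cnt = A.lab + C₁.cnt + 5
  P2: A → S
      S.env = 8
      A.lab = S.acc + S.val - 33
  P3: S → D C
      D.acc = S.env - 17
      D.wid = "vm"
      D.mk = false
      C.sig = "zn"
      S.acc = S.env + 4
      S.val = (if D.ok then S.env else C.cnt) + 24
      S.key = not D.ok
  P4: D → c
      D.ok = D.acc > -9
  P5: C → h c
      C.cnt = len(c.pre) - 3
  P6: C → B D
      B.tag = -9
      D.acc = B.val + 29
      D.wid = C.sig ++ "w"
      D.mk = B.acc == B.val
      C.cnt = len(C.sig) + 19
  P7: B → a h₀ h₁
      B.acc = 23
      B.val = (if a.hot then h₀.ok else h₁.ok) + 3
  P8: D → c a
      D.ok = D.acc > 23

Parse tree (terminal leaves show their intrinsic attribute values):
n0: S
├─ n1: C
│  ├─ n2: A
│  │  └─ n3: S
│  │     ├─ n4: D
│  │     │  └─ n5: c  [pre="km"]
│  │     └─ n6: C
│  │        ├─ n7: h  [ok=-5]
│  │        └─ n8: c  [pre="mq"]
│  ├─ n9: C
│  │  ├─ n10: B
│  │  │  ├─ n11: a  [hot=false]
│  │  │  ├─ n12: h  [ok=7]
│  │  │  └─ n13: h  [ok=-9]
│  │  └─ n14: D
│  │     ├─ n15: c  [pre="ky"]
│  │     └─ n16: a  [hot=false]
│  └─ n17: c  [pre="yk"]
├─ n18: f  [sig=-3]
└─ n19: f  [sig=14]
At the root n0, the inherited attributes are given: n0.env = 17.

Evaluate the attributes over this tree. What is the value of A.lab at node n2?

2

1. n0.env = 17  [given at root]
2. n1.sig = "pw"  ["pw"]
3. n2.tag = true  [true]
4. n3.env = 8  [8]
5. n4.acc = -9  [S.env - 17]
6. n4.wid = "vm"  ["vm"]
7. n4.mk = false  [false]
8. n5.pre = "km"  [terminal]
9. n4.ok = false  [D.acc > -9]
10. n6.sig = "zn"  ["zn"]
11. n7.ok = -5  [terminal]
12. n8.pre = "mq"  [terminal]
13. n6.cnt = -1  [len(c.pre) - 3]
14. n3.acc = 12  [S.env + 4]
15. n3.val = 23  [(if D.ok then S.env else C.cnt) + 24]
16. n3.key = true  [not D.ok]
17. n2.lab = 2  [S.acc + S.val - 33]
18. n9.sig = "qr"  ["qr"]
19. n10.tag = -9  [-9]
20. n11.hot = false  [terminal]
21. n12.ok = 7  [terminal]
22. n13.ok = -9  [terminal]
23. n10.acc = 23  [23]
24. n10.val = -6  [(if a.hot then h₀.ok else h₁.ok) + 3]
25. n14.acc = 23  [B.val + 29]
26. n14.wid = "qrw"  [C.sig ++ "w"]
27. n14.mk = false  [B.acc == B.val]
28. n15.pre = "ky"  [terminal]
29. n16.hot = false  [terminal]
30. n14.ok = false  [D.acc > 23]
31. n9.cnt = 21  [len(C.sig) + 19]
32. n17.pre = "yk"  [terminal]
33. n1.cnt = 28  [A.lab + C₁.cnt + 5]
34. n18.sig = -3  [terminal]
35. n19.sig = 14  [terminal]
36. n0.acc = -5  [S.env - 22]
37. n0.val = 12  [f₁.sig + f₀.sig + 1]
38. n0.key = true  [f₁.sig > 13]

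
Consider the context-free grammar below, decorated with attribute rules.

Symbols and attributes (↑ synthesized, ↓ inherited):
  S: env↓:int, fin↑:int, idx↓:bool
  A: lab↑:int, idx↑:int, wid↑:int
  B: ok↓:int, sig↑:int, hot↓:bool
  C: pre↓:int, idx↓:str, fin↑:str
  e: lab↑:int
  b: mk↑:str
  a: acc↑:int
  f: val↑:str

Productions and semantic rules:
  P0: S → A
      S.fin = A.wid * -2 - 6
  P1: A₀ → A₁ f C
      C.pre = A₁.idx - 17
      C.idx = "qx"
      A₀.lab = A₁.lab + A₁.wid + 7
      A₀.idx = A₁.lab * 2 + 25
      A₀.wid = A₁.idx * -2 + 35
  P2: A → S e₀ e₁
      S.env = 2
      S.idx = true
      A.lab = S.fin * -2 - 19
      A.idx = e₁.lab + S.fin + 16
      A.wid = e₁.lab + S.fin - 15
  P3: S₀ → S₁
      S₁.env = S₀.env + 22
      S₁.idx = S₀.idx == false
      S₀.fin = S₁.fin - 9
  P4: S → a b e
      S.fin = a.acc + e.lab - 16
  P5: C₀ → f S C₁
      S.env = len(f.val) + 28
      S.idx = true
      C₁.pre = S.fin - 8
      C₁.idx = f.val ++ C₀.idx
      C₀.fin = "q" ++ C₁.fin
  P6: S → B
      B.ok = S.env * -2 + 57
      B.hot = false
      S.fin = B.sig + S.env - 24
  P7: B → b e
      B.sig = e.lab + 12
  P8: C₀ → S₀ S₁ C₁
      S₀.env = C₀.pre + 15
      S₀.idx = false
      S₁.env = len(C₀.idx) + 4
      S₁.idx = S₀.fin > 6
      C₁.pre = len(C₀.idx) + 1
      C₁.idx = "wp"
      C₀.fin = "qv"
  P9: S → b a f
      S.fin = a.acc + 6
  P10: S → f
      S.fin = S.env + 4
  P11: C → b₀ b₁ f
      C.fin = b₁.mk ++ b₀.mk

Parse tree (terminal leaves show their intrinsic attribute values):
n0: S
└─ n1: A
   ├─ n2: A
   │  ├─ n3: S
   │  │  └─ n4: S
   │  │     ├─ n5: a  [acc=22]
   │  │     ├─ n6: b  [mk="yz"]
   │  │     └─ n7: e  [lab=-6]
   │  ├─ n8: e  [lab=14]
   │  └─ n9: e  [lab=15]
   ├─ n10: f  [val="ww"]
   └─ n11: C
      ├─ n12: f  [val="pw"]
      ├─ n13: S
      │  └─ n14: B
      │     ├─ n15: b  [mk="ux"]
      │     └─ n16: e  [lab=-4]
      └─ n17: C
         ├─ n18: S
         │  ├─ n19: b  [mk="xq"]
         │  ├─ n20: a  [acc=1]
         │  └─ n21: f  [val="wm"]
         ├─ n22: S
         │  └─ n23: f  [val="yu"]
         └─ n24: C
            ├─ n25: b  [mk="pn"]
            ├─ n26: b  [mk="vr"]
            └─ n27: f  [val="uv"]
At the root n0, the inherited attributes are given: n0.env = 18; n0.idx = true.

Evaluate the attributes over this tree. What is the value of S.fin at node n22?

1. n0.env = 18  [given at root]
2. n0.idx = true  [given at root]
3. n3.env = 2  [2]
4. n3.idx = true  [true]
5. n4.env = 24  [S₀.env + 22]
6. n4.idx = false  [S₀.idx == false]
7. n5.acc = 22  [terminal]
8. n6.mk = "yz"  [terminal]
9. n7.lab = -6  [terminal]
10. n4.fin = 0  [a.acc + e.lab - 16]
11. n3.fin = -9  [S₁.fin - 9]
12. n8.lab = 14  [terminal]
13. n9.lab = 15  [terminal]
14. n2.lab = -1  [S.fin * -2 - 19]
15. n2.idx = 22  [e₁.lab + S.fin + 16]
16. n2.wid = -9  [e₁.lab + S.fin - 15]
17. n10.val = "ww"  [terminal]
18. n11.pre = 5  [A₁.idx - 17]
19. n11.idx = "qx"  ["qx"]
20. n12.val = "pw"  [terminal]
21. n13.env = 30  [len(f.val) + 28]
22. n13.idx = true  [true]
23. n14.ok = -3  [S.env * -2 + 57]
24. n14.hot = false  [false]
25. n15.mk = "ux"  [terminal]
26. n16.lab = -4  [terminal]
27. n14.sig = 8  [e.lab + 12]
28. n13.fin = 14  [B.sig + S.env - 24]
29. n17.pre = 6  [S.fin - 8]
30. n17.idx = "pwqx"  [f.val ++ C₀.idx]
31. n18.env = 21  [C₀.pre + 15]
32. n18.idx = false  [false]
33. n19.mk = "xq"  [terminal]
34. n20.acc = 1  [terminal]
35. n21.val = "wm"  [terminal]
36. n18.fin = 7  [a.acc + 6]
37. n22.env = 8  [len(C₀.idx) + 4]
38. n22.idx = true  [S₀.fin > 6]
39. n23.val = "yu"  [terminal]
40. n22.fin = 12  [S.env + 4]
41. n24.pre = 5  [len(C₀.idx) + 1]
42. n24.idx = "wp"  ["wp"]
43. n25.mk = "pn"  [terminal]
44. n26.mk = "vr"  [terminal]
45. n27.val = "uv"  [terminal]
46. n24.fin = "vrpn"  [b₁.mk ++ b₀.mk]
47. n17.fin = "qv"  ["qv"]
48. n11.fin = "qqv"  ["q" ++ C₁.fin]
49. n1.lab = -3  [A₁.lab + A₁.wid + 7]
50. n1.idx = 23  [A₁.lab * 2 + 25]
51. n1.wid = -9  [A₁.idx * -2 + 35]
52. n0.fin = 12  [A.wid * -2 - 6]

12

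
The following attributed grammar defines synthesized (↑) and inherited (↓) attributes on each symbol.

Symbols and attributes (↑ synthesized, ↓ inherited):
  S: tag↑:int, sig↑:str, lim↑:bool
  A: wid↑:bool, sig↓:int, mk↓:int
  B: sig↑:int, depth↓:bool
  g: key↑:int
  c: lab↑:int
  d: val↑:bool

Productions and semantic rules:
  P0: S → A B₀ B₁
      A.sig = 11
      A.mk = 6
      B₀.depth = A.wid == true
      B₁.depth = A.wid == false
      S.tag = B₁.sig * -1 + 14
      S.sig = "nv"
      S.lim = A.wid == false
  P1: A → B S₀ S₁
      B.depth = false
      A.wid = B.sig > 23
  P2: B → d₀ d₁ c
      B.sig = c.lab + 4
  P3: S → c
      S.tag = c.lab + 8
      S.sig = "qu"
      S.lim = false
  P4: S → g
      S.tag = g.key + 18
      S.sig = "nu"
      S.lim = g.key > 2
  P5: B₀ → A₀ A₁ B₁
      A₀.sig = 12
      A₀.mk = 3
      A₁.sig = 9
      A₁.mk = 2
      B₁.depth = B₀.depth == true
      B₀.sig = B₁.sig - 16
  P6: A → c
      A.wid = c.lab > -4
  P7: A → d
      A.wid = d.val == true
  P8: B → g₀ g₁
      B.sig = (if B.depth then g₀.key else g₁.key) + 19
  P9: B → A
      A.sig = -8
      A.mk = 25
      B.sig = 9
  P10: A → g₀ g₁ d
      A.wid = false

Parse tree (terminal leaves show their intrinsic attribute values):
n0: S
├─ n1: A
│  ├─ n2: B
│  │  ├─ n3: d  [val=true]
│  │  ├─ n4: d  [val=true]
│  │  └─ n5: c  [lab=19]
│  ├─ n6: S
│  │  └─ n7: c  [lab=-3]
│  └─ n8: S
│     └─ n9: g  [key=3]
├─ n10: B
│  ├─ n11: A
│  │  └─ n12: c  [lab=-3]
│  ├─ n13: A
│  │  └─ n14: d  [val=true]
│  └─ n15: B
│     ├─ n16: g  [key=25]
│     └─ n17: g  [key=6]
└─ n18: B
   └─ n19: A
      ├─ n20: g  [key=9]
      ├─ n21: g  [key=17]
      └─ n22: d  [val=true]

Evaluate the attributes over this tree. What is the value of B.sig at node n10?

1. n1.sig = 11  [11]
2. n1.mk = 6  [6]
3. n2.depth = false  [false]
4. n3.val = true  [terminal]
5. n4.val = true  [terminal]
6. n5.lab = 19  [terminal]
7. n2.sig = 23  [c.lab + 4]
8. n7.lab = -3  [terminal]
9. n6.tag = 5  [c.lab + 8]
10. n6.sig = "qu"  ["qu"]
11. n6.lim = false  [false]
12. n9.key = 3  [terminal]
13. n8.tag = 21  [g.key + 18]
14. n8.sig = "nu"  ["nu"]
15. n8.lim = true  [g.key > 2]
16. n1.wid = false  [B.sig > 23]
17. n10.depth = false  [A.wid == true]
18. n11.sig = 12  [12]
19. n11.mk = 3  [3]
20. n12.lab = -3  [terminal]
21. n11.wid = true  [c.lab > -4]
22. n13.sig = 9  [9]
23. n13.mk = 2  [2]
24. n14.val = true  [terminal]
25. n13.wid = true  [d.val == true]
26. n15.depth = false  [B₀.depth == true]
27. n16.key = 25  [terminal]
28. n17.key = 6  [terminal]
29. n15.sig = 25  [(if B.depth then g₀.key else g₁.key) + 19]
30. n10.sig = 9  [B₁.sig - 16]
31. n18.depth = true  [A.wid == false]
32. n19.sig = -8  [-8]
33. n19.mk = 25  [25]
34. n20.key = 9  [terminal]
35. n21.key = 17  [terminal]
36. n22.val = true  [terminal]
37. n19.wid = false  [false]
38. n18.sig = 9  [9]
39. n0.tag = 5  [B₁.sig * -1 + 14]
40. n0.sig = "nv"  ["nv"]
41. n0.lim = true  [A.wid == false]

9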